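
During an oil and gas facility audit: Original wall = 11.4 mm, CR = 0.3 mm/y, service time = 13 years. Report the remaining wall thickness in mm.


Remaining wall = original − CR × time
t = 11.4 − 0.3*13 = 11.4 − 3.9 = 7.5 mm

7.5 mm


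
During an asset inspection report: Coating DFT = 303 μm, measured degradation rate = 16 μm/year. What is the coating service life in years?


Service life = thickness / degradation rate
Life = 303 / 16 = 18.9 years

18.9 years


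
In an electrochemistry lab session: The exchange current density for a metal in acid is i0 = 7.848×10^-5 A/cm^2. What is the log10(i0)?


i0 = 7.848×10^-5 A/cm^2
log10(i0) = -4.105

-4.105


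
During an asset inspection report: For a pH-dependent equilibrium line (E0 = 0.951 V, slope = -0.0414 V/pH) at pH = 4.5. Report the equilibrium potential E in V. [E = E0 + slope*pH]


Apply the Pourbaix line equation: E = E0 + slope*pH
E = 0.951 + (-0.0414)*4.5 = 0.951 + (-0.1863) = 0.7647 V
Rounded to 3 decimal places: E = 0.765 V

0.765 V


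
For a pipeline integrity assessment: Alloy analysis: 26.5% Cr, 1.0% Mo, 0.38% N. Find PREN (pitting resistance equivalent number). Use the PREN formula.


Apply the PREN formula: PREN = Cr + 3.3*Mo + 16*N
PREN = 26.5 + 3.3*1.0 + 16*0.38
PREN = 26.5 + 3.3 + 6.08 = 35.88

35.88


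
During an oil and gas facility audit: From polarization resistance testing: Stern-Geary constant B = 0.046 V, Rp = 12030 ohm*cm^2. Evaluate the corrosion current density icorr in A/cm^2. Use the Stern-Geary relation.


Apply the Stern-Geary relation: icorr = B / Rp
icorr = 0.046 / 12030 = 3.824×10^-6 A/cm^2

3.824×10^-6 A/cm^2


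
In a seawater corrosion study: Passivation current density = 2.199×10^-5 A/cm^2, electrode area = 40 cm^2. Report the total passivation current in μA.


I = i_pass * A, then convert A → μA (×10^6)
I = 2.199×10^-5 * 40 * 10^6 = 879.6 μA

879.6 μA


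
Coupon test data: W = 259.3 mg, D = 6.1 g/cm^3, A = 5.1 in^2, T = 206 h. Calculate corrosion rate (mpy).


Apply the mpy weight-loss relation: CR = 534 * W / (D * A * T)
Numerator: 534 * 259.3 = 138466.2
Denominator: 6.1 * 5.1 * 206 = 6408.66
CR = 138466.2 / 6408.66 = 21.60611 mpy

21.60611 mpy


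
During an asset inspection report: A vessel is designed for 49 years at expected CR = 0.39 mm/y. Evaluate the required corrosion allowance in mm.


Corrosion allowance = CR × design life
CA = 0.39 * 49 = 19.11 mm

19.11 mm


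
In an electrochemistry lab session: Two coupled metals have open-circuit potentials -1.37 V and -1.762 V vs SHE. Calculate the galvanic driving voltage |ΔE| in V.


Driving voltage is the absolute potential difference.
|ΔE| = |-1.37 − (-1.762)| = 0.392 V

0.392 V


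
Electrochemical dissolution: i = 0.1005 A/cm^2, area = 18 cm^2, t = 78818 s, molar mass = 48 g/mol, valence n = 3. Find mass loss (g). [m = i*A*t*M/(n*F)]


Apply Faraday's law: m = i*A*t*M / (n*F)
Total charge passed Q = i*A*t = 0.1005*18*78818 = 142581.762 C
m = Q*M/(n*F) = 142581.762*48/(3*96485) = 23.64417 g

23.64417 g


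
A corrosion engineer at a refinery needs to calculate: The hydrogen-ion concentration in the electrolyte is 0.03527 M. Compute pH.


pH = −log10[H+]
pH = −log10(0.03527) = 1.45

1.45


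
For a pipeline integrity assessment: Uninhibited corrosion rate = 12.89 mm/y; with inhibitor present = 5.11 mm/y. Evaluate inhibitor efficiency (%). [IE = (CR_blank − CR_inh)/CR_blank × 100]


Apply the inhibitor-efficiency definition: IE = (CR_blank − CR_inh)/CR_blank × 100
IE = (12.89 − 5.11) / 12.89 × 100
IE = 7.78 / 12.89 × 100 = 60.4 %

60.4 %


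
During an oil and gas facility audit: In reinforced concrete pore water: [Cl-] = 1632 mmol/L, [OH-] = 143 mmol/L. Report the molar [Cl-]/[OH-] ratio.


Threshold parameter = [Cl-] / [OH-] (molar basis; both in mmol/L, so units cancel)
Ratio = 1632 / 143 = 11.41

11.41


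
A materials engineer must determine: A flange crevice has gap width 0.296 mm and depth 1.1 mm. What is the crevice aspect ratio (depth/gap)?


Aspect ratio = depth / gap
Ratio = 1.1 / 0.296 = 3.7

3.7


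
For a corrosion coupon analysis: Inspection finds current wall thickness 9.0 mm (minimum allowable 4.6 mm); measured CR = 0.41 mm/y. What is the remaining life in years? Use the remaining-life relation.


Apply the remaining-life relation: RL = (t_current − t_min) / CR
RL = (9.0 − 4.6) / 0.41 = 4.4 / 0.41 = 10.7 years

10.7 years


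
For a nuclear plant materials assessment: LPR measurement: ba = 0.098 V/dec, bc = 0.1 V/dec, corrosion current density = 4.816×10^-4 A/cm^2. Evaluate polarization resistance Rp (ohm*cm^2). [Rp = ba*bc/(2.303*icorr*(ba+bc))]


Apply the Stern-Geary equation: Rp = ba*bc / (2.303*icorr*(ba+bc))
ba*bc = 0.098*0.1 = 0.0098
ba+bc = 0.198; 2.303*icorr*(ba+bc) = 2.303*4.816×10^-4*0.198 = 2.1960671×10^-4
Rp = 0.0098 / 2.1960671×10^-4 = 44.6 ohm*cm^2

44.6 ohm*cm^2


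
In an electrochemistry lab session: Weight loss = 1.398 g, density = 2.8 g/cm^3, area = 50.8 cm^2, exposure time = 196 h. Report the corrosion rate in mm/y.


Apply the mm/y weight-loss relation: CR = 87600 * W / (D * A * T)
Numerator: 87600 * 1.398 = 122464.8
Denominator: 2.8 * 50.8 * 196 = 27879.04
CR = 122464.8 / 27879.04 = 4.392719 mm/y

4.392719 mm/y


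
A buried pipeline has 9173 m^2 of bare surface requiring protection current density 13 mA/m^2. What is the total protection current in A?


I = area * current density, then convert mA → A (÷1000)
I = 9173 * 13 / 1000 = 119.25 A

119.25 A


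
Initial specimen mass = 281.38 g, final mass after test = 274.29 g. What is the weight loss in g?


Weight loss = initial − final
WL = 281.38 − 274.29 = 7.09 g

7.09 g


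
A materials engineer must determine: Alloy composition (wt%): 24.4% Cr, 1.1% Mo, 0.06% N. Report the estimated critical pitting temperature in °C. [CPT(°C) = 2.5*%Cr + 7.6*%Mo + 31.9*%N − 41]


Apply the ASTM G48 empirical CPT estimate: CPT(°C) = 2.5*%Cr + 7.6*%Mo + 31.9*%N − 41
2.5*24.4 = 61; 7.6*1.1 = 8.36; 31.9*0.06 = 1.914
CPT = 61 + 8.36 + 1.914 − 41 = 30.274 °C
Rounded to 0.1 °C: CPT ≈ 30.3 °C

30.3 °C


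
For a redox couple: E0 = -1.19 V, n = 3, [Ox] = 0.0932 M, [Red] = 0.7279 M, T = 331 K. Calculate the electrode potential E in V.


Apply the Nernst equation: E = E0 + (RT/nF)*ln([Ox]/[Red])
Step 1: RT/nF = 8.314*331/(3*96485) = 0.00950729 V
Step 2: [Ox]/[Red] = 0.0932/0.7279 = 0.12804
Step 3: ln(0.12804) = -2.055413
Step 4: correction = 0.00950729 * -2.055413 = -0.0195 V
E = -1.19 + -0.0195 = -1.2095 V

-1.2095 V


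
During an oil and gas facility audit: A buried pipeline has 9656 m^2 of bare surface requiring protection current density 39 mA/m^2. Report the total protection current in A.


I = area * current density, then convert mA → A (÷1000)
I = 9656 * 39 / 1000 = 376.58 A

376.58 A


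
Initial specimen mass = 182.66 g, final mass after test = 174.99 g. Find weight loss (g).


Weight loss = initial − final
WL = 182.66 − 174.99 = 7.67 g

7.67 g


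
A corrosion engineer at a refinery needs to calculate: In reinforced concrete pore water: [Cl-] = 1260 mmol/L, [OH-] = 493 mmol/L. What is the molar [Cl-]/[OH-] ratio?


Threshold parameter = [Cl-] / [OH-] (molar basis; both in mmol/L, so units cancel)
Ratio = 1260 / 493 = 2.56

2.56


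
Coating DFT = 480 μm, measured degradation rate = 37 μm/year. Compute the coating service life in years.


Service life = thickness / degradation rate
Life = 480 / 37 = 13.0 years

13.0 years


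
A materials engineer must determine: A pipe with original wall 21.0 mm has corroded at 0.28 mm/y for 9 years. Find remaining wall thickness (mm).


Remaining wall = original − CR × time
t = 21.0 − 0.28*9 = 21.0 − 2.52 = 18.48 mm

18.48 mm


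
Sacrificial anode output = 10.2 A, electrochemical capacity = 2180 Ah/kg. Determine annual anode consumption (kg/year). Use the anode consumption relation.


Annual consumption = current * hours per year / capacity
Rate = 10.2 * 8760 / 2180 = 41.0 kg/year

41.0 kg/year


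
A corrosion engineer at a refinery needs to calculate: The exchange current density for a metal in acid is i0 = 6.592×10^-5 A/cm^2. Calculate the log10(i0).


i0 = 6.592×10^-5 A/cm^2
log10(i0) = -4.181

-4.181


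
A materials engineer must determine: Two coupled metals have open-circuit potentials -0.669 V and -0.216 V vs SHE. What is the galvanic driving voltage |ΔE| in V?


Driving voltage is the absolute potential difference.
|ΔE| = |-0.669 − (-0.216)| = 0.453 V

0.453 V


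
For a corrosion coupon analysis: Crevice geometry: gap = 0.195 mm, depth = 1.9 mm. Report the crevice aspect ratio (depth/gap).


Aspect ratio = depth / gap
Ratio = 1.9 / 0.195 = 9.7

9.7


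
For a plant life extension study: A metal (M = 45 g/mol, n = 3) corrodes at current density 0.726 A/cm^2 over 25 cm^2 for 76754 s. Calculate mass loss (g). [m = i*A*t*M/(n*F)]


Apply Faraday's law: m = i*A*t*M / (n*F)
Total charge passed Q = i*A*t = 0.726*25*76754 = 1393085.1 C
m = Q*M/(n*F) = 1393085.1*45/(3*96485) = 216.57539 g

216.57539 g


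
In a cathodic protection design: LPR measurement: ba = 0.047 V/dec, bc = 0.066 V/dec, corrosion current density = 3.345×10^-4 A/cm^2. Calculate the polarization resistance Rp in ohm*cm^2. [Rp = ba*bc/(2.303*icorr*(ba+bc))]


Apply the Stern-Geary equation: Rp = ba*bc / (2.303*icorr*(ba+bc))
ba*bc = 0.047*0.066 = 0.003102
ba+bc = 0.113; 2.303*icorr*(ba+bc) = 2.303*3.345×10^-4*0.113 = 8.7049946×10^-5
Rp = 0.003102 / 8.7049946×10^-5 = 35.6 ohm*cm^2

35.6 ohm*cm^2


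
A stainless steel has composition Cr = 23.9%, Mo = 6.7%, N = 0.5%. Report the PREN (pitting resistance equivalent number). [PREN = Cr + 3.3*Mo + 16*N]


Apply the PREN formula: PREN = Cr + 3.3*Mo + 16*N
PREN = 23.9 + 3.3*6.7 + 16*0.5
PREN = 23.9 + 22.11 + 8.0 = 54.01

54.01


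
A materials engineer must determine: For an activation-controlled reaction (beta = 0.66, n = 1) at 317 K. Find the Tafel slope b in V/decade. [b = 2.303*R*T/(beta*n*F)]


Apply the Tafel slope relation: b = 2.303*R*T/(beta*n*F)
Numerator: 2.303 * 8.314 * 317 = 6069.64
Denominator: 0.66 * 1 * 96485 = 63680.1
b = 6069.64 / 63680.1 = 0.095 V/decade

0.095 V/decade


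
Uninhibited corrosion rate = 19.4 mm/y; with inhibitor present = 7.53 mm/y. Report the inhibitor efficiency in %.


Apply the inhibitor-efficiency definition: IE = (CR_blank − CR_inh)/CR_blank × 100
IE = (19.4 − 7.53) / 19.4 × 100
IE = 11.87 / 19.4 × 100 = 61.2 %

61.2 %


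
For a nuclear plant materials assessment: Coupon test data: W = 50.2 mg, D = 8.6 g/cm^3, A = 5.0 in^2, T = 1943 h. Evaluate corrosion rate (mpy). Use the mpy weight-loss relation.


Apply the mpy weight-loss relation: CR = 534 * W / (D * A * T)
Numerator: 534 * 50.2 = 26806.8
Denominator: 8.6 * 5.0 * 1943 = 83549.0
CR = 26806.8 / 83549.0 = 0.32085 mpy

0.32085 mpy


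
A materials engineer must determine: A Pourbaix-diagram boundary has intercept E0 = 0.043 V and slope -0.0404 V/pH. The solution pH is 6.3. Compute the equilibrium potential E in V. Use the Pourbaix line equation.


Apply the Pourbaix line equation: E = E0 + slope*pH
E = 0.043 + (-0.0404)*6.3 = 0.043 + (-0.25452) = -0.21152 V
Rounded to 3 decimal places: E = -0.212 V

-0.212 V


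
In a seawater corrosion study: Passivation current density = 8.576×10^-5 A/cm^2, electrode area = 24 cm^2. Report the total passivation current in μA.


I = i_pass * A, then convert A → μA (×10^6)
I = 8.576×10^-5 * 24 * 10^6 = 2058.24 μA

2058.24 μA


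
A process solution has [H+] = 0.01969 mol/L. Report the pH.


pH = −log10[H+]
pH = −log10(0.01969) = 1.71

1.71


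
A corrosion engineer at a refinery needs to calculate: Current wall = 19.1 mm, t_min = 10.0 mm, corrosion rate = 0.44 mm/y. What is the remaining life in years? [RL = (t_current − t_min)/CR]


Apply the remaining-life relation: RL = (t_current − t_min) / CR
RL = (19.1 − 10.0) / 0.44 = 9.1 / 0.44 = 20.7 years

20.7 years


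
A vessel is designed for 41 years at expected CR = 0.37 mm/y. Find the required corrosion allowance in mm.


Corrosion allowance = CR × design life
CA = 0.37 * 41 = 15.17 mm

15.17 mm


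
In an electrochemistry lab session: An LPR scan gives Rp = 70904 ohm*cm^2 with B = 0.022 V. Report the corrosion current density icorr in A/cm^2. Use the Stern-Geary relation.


Apply the Stern-Geary relation: icorr = B / Rp
icorr = 0.022 / 70904 = 3.103×10^-7 A/cm^2

3.103×10^-7 A/cm^2


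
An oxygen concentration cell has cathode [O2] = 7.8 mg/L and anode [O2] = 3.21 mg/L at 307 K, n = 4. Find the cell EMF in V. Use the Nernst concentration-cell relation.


Apply the Nernst concentration-cell relation: E = (RT/nF)*ln(C_cathode/C_anode)
RT/nF = 8.314*307/(4*96485) = 0.00661346 V
ln(7.8/3.21) = 0.88785
E = 0.00661346 * 0.88785 = 0.00587 V

0.00587 V


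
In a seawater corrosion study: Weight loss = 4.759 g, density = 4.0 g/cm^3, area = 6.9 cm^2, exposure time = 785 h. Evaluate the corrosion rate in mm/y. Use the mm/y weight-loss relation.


Apply the mm/y weight-loss relation: CR = 87600 * W / (D * A * T)
Numerator: 87600 * 4.759 = 416888.4
Denominator: 4.0 * 6.9 * 785 = 21666.0
CR = 416888.4 / 21666.0 = 19.2416 mm/y

19.2416 mm/y


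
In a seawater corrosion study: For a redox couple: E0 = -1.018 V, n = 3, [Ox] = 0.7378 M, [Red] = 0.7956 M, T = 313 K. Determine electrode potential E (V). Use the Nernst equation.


Apply the Nernst equation: E = E0 + (RT/nF)*ln([Ox]/[Red])
Step 1: RT/nF = 8.314*313/(3*96485) = 0.00899028 V
Step 2: [Ox]/[Red] = 0.7378/0.7956 = 0.92735
Step 3: ln(0.92735) = -0.075424
Step 4: correction = 0.00899028 * -0.075424 = -0.0007 V
E = -1.018 + -0.0007 = -1.0187 V

-1.0187 V


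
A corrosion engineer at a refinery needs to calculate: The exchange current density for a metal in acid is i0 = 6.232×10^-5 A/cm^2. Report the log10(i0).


i0 = 6.232×10^-5 A/cm^2
log10(i0) = -4.205

-4.205


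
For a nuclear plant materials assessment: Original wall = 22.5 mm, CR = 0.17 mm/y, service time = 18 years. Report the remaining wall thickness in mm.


Remaining wall = original − CR × time
t = 22.5 − 0.17*18 = 22.5 − 3.06 = 19.44 mm

19.44 mm


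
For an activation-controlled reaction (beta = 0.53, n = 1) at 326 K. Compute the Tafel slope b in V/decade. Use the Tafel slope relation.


Apply the Tafel slope relation: b = 2.303*R*T/(beta*n*F)
Numerator: 2.303 * 8.314 * 326 = 6241.97
Denominator: 0.53 * 1 * 96485 = 51137.05
b = 6241.97 / 51137.05 = 0.122 V/decade

0.122 V/decade


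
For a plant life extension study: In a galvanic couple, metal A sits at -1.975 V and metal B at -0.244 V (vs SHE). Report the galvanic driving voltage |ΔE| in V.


Driving voltage is the absolute potential difference.
|ΔE| = |-1.975 − (-0.244)| = 1.731 V

1.731 V


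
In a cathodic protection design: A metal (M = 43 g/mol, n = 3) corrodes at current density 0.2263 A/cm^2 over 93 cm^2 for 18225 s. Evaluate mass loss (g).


Apply Faraday's law: m = i*A*t*M / (n*F)
Total charge passed Q = i*A*t = 0.2263*93*18225 = 383561.5275 C
m = Q*M/(n*F) = 383561.5275*43/(3*96485) = 56.98 g

56.98 g


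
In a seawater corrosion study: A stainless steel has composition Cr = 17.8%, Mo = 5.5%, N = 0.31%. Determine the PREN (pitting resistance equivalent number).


Apply the PREN formula: PREN = Cr + 3.3*Mo + 16*N
PREN = 17.8 + 3.3*5.5 + 16*0.31
PREN = 17.8 + 18.15 + 4.96 = 40.91

40.91


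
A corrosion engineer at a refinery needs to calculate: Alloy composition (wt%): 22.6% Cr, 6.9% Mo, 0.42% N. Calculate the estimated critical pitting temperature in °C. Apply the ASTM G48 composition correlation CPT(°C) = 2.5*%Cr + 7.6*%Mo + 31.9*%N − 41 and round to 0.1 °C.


Apply the ASTM G48 empirical CPT estimate: CPT(°C) = 2.5*%Cr + 7.6*%Mo + 31.9*%N − 41
2.5*22.6 = 56.5; 7.6*6.9 = 52.44; 31.9*0.42 = 13.398
CPT = 56.5 + 52.44 + 13.398 − 41 = 81.338 °C
Rounded to 0.1 °C: CPT ≈ 81.3 °C

81.3 °C


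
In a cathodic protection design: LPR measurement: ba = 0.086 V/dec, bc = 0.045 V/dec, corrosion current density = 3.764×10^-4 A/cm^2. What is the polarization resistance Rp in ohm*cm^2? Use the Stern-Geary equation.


Apply the Stern-Geary equation: Rp = ba*bc / (2.303*icorr*(ba+bc))
ba*bc = 0.086*0.045 = 0.00387
ba+bc = 0.131; 2.303*icorr*(ba+bc) = 2.303*3.764×10^-4*0.131 = 1.1355725×10^-4
Rp = 0.00387 / 1.1355725×10^-4 = 34.1 ohm*cm^2

34.1 ohm*cm^2


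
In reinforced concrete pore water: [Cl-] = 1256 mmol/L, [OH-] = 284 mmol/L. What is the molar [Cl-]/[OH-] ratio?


Threshold parameter = [Cl-] / [OH-] (molar basis; both in mmol/L, so units cancel)
Ratio = 1256 / 284 = 4.42

4.42


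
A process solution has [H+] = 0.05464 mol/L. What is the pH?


pH = −log10[H+]
pH = −log10(0.05464) = 1.26

1.26


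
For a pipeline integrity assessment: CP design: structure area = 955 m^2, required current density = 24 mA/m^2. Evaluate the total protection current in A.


I = area * current density, then convert mA → A (÷1000)
I = 955 * 24 / 1000 = 22.92 A

22.92 A


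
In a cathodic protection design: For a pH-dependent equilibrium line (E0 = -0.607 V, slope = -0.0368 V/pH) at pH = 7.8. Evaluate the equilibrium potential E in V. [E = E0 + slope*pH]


Apply the Pourbaix line equation: E = E0 + slope*pH
E = -0.607 + (-0.0368)*7.8 = -0.607 + (-0.28704) = -0.89404 V
Rounded to 3 decimal places: E = -0.894 V

-0.894 V


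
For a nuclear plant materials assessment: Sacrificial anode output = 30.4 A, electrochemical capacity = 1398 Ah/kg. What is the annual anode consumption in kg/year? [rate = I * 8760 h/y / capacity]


Annual consumption = current * hours per year / capacity
Rate = 30.4 * 8760 / 1398 = 190.5 kg/year

190.5 kg/year


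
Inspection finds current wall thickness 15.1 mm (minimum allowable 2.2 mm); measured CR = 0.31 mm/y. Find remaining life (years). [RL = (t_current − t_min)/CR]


Apply the remaining-life relation: RL = (t_current − t_min) / CR
RL = (15.1 − 2.2) / 0.31 = 12.9 / 0.31 = 41.6 years

41.6 years


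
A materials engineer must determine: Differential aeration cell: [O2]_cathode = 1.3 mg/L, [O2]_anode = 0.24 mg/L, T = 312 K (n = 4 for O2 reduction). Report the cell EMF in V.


Apply the Nernst concentration-cell relation: E = (RT/nF)*ln(C_cathode/C_anode)
RT/nF = 8.314*312/(4*96485) = 0.00672117 V
ln(1.3/0.24) = 1.68948
E = 0.00672117 * 1.68948 = 0.01136 V

0.01136 V


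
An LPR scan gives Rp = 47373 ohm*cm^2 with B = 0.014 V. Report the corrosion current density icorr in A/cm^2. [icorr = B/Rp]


Apply the Stern-Geary relation: icorr = B / Rp
icorr = 0.014 / 47373 = 2.955×10^-7 A/cm^2

2.955×10^-7 A/cm^2


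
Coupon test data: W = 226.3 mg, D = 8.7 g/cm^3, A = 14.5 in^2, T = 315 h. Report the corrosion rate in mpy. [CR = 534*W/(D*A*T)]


Apply the mpy weight-loss relation: CR = 534 * W / (D * A * T)
Numerator: 534 * 226.3 = 120844.2
Denominator: 8.7 * 14.5 * 315 = 39737.25
CR = 120844.2 / 39737.25 = 3.0411 mpy

3.0411 mpy


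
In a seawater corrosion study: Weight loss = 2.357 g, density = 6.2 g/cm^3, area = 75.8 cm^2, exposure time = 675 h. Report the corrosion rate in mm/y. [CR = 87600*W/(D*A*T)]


Apply the mm/y weight-loss relation: CR = 87600 * W / (D * A * T)
Numerator: 87600 * 2.357 = 206473.2
Denominator: 6.2 * 75.8 * 675 = 317223.0
CR = 206473.2 / 317223.0 = 0.65088 mm/y

0.65088 mm/y


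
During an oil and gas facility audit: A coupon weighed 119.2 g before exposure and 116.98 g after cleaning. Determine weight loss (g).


Weight loss = initial − final
WL = 119.2 − 116.98 = 2.22 g

2.22 g


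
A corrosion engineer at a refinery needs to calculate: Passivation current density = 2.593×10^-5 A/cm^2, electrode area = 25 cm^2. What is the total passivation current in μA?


I = i_pass * A, then convert A → μA (×10^6)
I = 2.593×10^-5 * 25 * 10^6 = 648.25 μA

648.25 μA


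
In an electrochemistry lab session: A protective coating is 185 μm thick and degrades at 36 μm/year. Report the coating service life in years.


Service life = thickness / degradation rate
Life = 185 / 36 = 5.1 years

5.1 years


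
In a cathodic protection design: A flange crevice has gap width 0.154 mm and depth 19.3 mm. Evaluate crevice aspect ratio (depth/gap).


Aspect ratio = depth / gap
Ratio = 19.3 / 0.154 = 125.3

125.3


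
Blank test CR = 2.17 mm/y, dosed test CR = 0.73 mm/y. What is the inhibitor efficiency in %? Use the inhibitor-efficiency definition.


Apply the inhibitor-efficiency definition: IE = (CR_blank − CR_inh)/CR_blank × 100
IE = (2.17 − 0.73) / 2.17 × 100
IE = 1.44 / 2.17 × 100 = 66.4 %

66.4 %


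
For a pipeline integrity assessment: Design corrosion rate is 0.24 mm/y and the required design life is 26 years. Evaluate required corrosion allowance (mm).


Corrosion allowance = CR × design life
CA = 0.24 * 26 = 6.24 mm

6.24 mm


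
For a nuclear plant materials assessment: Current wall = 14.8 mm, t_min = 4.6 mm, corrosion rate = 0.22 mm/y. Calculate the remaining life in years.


Apply the remaining-life relation: RL = (t_current − t_min) / CR
RL = (14.8 − 4.6) / 0.22 = 10.2 / 0.22 = 46.4 years

46.4 years


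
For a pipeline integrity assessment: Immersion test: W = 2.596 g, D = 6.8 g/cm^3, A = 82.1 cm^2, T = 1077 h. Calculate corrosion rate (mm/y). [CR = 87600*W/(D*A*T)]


Apply the mm/y weight-loss relation: CR = 87600 * W / (D * A * T)
Numerator: 87600 * 2.596 = 227409.6
Denominator: 6.8 * 82.1 * 1077 = 601267.56
CR = 227409.6 / 601267.56 = 0.37822 mm/y

0.37822 mm/y


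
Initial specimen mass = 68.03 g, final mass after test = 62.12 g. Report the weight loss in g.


Weight loss = initial − final
WL = 68.03 − 62.12 = 5.91 g

5.91 g


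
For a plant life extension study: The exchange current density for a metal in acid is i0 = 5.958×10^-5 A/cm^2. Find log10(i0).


i0 = 5.958×10^-5 A/cm^2
log10(i0) = -4.225

-4.225


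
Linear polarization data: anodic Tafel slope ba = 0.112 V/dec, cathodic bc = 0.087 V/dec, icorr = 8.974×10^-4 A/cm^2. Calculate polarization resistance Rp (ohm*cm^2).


Apply the Stern-Geary equation: Rp = ba*bc / (2.303*icorr*(ba+bc))
ba*bc = 0.112*0.087 = 0.009744
ba+bc = 0.199; 2.303*icorr*(ba+bc) = 2.303*8.974×10^-4*0.199 = 4.1127573×10^-4
Rp = 0.009744 / 4.1127573×10^-4 = 23.7 ohm*cm^2

23.7 ohm*cm^2


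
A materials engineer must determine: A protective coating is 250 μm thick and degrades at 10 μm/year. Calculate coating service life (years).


Service life = thickness / degradation rate
Life = 250 / 10 = 25.0 years

25.0 years


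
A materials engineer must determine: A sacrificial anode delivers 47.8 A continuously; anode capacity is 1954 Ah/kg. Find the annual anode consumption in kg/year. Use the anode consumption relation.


Annual consumption = current * hours per year / capacity
Rate = 47.8 * 8760 / 1954 = 214.3 kg/year

214.3 kg/year


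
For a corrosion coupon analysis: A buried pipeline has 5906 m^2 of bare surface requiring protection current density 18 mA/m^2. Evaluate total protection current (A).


I = area * current density, then convert mA → A (÷1000)
I = 5906 * 18 / 1000 = 106.31 A

106.31 A


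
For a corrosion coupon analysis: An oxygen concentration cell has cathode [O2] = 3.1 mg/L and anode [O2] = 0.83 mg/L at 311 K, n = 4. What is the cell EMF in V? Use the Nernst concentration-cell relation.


Apply the Nernst concentration-cell relation: E = (RT/nF)*ln(C_cathode/C_anode)
RT/nF = 8.314*311/(4*96485) = 0.00669963 V
ln(3.1/0.83) = 1.31773
E = 0.00669963 * 1.31773 = 0.00883 V

0.00883 V


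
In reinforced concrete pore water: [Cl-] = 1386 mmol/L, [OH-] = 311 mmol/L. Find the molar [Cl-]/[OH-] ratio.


Threshold parameter = [Cl-] / [OH-] (molar basis; both in mmol/L, so units cancel)
Ratio = 1386 / 311 = 4.46

4.46


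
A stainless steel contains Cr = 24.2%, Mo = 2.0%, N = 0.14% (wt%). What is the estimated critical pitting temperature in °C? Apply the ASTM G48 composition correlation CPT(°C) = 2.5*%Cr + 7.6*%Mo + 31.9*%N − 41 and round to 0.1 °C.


Apply the ASTM G48 empirical CPT estimate: CPT(°C) = 2.5*%Cr + 7.6*%Mo + 31.9*%N − 41
2.5*24.2 = 60.5; 7.6*2.0 = 15.2; 31.9*0.14 = 4.466
CPT = 60.5 + 15.2 + 4.466 − 41 = 39.166 °C
Rounded to 0.1 °C: CPT ≈ 39.2 °C

39.2 °C


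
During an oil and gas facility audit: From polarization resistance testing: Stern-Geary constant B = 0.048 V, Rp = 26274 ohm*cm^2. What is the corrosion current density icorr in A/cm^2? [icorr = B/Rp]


Apply the Stern-Geary relation: icorr = B / Rp
icorr = 0.048 / 26274 = 1.827×10^-6 A/cm^2

1.827×10^-6 A/cm^2


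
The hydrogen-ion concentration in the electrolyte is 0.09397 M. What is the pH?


pH = −log10[H+]
pH = −log10(0.09397) = 1.03

1.03


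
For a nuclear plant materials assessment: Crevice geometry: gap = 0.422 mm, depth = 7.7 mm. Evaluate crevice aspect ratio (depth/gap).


Aspect ratio = depth / gap
Ratio = 7.7 / 0.422 = 18.2

18.2


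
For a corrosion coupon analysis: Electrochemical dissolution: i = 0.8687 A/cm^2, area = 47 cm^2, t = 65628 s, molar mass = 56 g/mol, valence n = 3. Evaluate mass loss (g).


Apply Faraday's law: m = i*A*t*M / (n*F)
Total charge passed Q = i*A*t = 0.8687*47*65628 = 2679519.0492 C
m = Q*M/(n*F) = 2679519.0492*56/(3*96485) = 518.3986 g

518.3986 g


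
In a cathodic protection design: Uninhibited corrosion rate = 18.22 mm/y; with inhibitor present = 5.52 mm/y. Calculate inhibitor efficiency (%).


Apply the inhibitor-efficiency definition: IE = (CR_blank − CR_inh)/CR_blank × 100
IE = (18.22 − 5.52) / 18.22 × 100
IE = 12.7 / 18.22 × 100 = 69.7 %

69.7 %


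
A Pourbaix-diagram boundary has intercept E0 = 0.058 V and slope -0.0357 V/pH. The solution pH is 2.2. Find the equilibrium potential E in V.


Apply the Pourbaix line equation: E = E0 + slope*pH
E = 0.058 + (-0.0357)*2.2 = 0.058 + (-0.07854) = -0.02054 V
Rounded to 4 decimal places: E = -0.0205 V

-0.0205 V


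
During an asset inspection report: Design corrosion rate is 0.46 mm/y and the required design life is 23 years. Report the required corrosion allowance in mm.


Corrosion allowance = CR × design life
CA = 0.46 * 23 = 10.58 mm

10.58 mm


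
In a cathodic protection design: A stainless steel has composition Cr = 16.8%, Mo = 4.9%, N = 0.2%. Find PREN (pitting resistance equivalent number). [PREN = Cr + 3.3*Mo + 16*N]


Apply the PREN formula: PREN = Cr + 3.3*Mo + 16*N
PREN = 16.8 + 3.3*4.9 + 16*0.2
PREN = 16.8 + 16.17 + 3.2 = 36.17

36.17


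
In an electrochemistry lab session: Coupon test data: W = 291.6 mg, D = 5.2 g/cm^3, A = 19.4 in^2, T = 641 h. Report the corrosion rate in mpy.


Apply the mpy weight-loss relation: CR = 534 * W / (D * A * T)
Numerator: 534 * 291.6 = 155714.4
Denominator: 5.2 * 19.4 * 641 = 64664.08
CR = 155714.4 / 64664.08 = 2.408 mpy

2.408 mpy


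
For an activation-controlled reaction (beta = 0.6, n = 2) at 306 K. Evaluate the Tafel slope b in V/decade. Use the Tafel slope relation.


Apply the Tafel slope relation: b = 2.303*R*T/(beta*n*F)
Numerator: 2.303 * 8.314 * 306 = 5859.03
Denominator: 0.6 * 2 * 96485 = 115782.0
b = 5859.03 / 115782.0 = 0.051 V/decade

0.051 V/decade


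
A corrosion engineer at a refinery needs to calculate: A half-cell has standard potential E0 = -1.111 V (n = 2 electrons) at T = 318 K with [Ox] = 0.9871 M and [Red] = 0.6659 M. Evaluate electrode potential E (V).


Apply the Nernst equation: E = E0 + (RT/nF)*ln([Ox]/[Red])
Step 1: RT/nF = 8.314*318/(2*96485) = 0.01370084 V
Step 2: [Ox]/[Red] = 0.9871/0.6659 = 1.482355
Step 3: ln(1.482355) = 0.393632
Step 4: correction = 0.01370084 * 0.393632 = 0.0054 V
E = -1.111 + 0.0054 = -1.1056 V

-1.1056 V


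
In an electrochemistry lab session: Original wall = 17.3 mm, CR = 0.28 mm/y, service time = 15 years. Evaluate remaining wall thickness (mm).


Remaining wall = original − CR × time
t = 17.3 − 0.28*15 = 17.3 − 4.2 = 13.1 mm

13.1 mm


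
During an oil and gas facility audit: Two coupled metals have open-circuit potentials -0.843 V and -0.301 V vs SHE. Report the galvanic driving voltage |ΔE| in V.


Driving voltage is the absolute potential difference.
|ΔE| = |-0.843 − (-0.301)| = 0.542 V

0.542 V


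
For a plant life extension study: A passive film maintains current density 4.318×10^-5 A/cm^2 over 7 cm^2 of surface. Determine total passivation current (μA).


I = i_pass * A, then convert A → μA (×10^6)
I = 4.318×10^-5 * 7 * 10^6 = 302.26 μA

302.26 μA


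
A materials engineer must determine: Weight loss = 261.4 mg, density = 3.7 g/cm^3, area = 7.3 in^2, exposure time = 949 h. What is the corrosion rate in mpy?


Apply the mpy weight-loss relation: CR = 534 * W / (D * A * T)
Numerator: 534 * 261.4 = 139587.6
Denominator: 3.7 * 7.3 * 949 = 25632.49
CR = 139587.6 / 25632.49 = 5.4457 mpy

5.4457 mpy


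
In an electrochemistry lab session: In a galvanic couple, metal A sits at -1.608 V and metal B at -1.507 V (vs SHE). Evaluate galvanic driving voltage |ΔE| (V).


Driving voltage is the absolute potential difference.
|ΔE| = |-1.608 − (-1.507)| = 0.101 V

0.101 V


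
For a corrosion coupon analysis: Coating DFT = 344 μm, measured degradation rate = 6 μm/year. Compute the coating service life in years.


Service life = thickness / degradation rate
Life = 344 / 6 = 57.3 years

57.3 years


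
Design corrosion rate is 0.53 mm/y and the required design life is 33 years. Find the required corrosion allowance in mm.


Corrosion allowance = CR × design life
CA = 0.53 * 33 = 17.49 mm

17.49 mm


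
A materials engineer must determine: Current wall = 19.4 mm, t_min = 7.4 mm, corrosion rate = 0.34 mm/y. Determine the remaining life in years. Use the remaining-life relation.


Apply the remaining-life relation: RL = (t_current − t_min) / CR
RL = (19.4 − 7.4) / 0.34 = 12.0 / 0.34 = 35.3 years

35.3 years


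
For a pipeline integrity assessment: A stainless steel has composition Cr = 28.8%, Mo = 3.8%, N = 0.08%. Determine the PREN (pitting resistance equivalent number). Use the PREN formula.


Apply the PREN formula: PREN = Cr + 3.3*Mo + 16*N
PREN = 28.8 + 3.3*3.8 + 16*0.08
PREN = 28.8 + 12.54 + 1.28 = 42.62

42.62


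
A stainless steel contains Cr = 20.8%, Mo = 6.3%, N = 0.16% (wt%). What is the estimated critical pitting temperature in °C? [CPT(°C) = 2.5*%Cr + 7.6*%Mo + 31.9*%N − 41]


Apply the ASTM G48 empirical CPT estimate: CPT(°C) = 2.5*%Cr + 7.6*%Mo + 31.9*%N − 41
2.5*20.8 = 52; 7.6*6.3 = 47.88; 31.9*0.16 = 5.104
CPT = 52 + 47.88 + 5.104 − 41 = 63.984 °C
Rounded to 0.1 °C: CPT ≈ 64.0 °C

64.0 °C


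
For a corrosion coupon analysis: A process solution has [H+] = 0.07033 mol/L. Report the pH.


pH = −log10[H+]
pH = −log10(0.07033) = 1.15

1.15


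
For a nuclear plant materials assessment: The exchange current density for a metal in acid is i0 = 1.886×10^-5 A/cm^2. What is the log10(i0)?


i0 = 1.886×10^-5 A/cm^2
log10(i0) = -4.724

-4.724


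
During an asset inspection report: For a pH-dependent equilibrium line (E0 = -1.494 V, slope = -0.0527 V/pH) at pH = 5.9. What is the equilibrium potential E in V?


Apply the Pourbaix line equation: E = E0 + slope*pH
E = -1.494 + (-0.0527)*5.9 = -1.494 + (-0.31093) = -1.80493 V
Rounded to 3 decimal places: E = -1.805 V

-1.805 V


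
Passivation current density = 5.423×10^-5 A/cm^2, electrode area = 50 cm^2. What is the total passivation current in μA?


I = i_pass * A, then convert A → μA (×10^6)
I = 5.423×10^-5 * 50 * 10^6 = 2711.5 μA

2711.5 μA


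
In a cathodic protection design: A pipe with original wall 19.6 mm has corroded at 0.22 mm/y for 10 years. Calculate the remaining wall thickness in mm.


Remaining wall = original − CR × time
t = 19.6 − 0.22*10 = 19.6 − 2.2 = 17.4 mm

17.4 mm


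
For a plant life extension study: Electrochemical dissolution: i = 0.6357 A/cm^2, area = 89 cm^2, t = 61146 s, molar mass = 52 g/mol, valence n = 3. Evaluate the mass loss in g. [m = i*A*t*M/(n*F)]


Apply Faraday's law: m = i*A*t*M / (n*F)
Total charge passed Q = i*A*t = 0.6357*89*61146 = 3459475.5858 C
m = Q*M/(n*F) = 3459475.5858*52/(3*96485) = 621.48773 g

621.48773 g


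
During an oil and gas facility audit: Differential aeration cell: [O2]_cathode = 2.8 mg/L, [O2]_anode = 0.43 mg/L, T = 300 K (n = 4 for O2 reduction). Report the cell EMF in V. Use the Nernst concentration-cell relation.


Apply the Nernst concentration-cell relation: E = (RT/nF)*ln(C_cathode/C_anode)
RT/nF = 8.314*300/(4*96485) = 0.00646266 V
ln(2.8/0.43) = 1.87359
E = 0.00646266 * 1.87359 = 0.01211 V

0.01211 V


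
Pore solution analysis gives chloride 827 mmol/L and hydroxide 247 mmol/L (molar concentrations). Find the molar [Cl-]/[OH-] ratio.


Threshold parameter = [Cl-] / [OH-] (molar basis; both in mmol/L, so units cancel)
Ratio = 827 / 247 = 3.35

3.35


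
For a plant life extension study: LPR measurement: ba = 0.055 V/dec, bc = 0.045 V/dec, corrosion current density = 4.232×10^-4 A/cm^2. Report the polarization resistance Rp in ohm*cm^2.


Apply the Stern-Geary equation: Rp = ba*bc / (2.303*icorr*(ba+bc))
ba*bc = 0.055*0.045 = 0.002475
ba+bc = 0.1; 2.303*icorr*(ba+bc) = 2.303*4.232×10^-4*0.1 = 9.746296×10^-5
Rp = 0.002475 / 9.746296×10^-5 = 25.39 ohm*cm^2

25.39 ohm*cm^2


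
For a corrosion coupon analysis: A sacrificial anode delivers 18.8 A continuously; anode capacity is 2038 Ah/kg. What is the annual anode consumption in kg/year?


Annual consumption = current * hours per year / capacity
Rate = 18.8 * 8760 / 2038 = 80.8 kg/year

80.8 kg/year


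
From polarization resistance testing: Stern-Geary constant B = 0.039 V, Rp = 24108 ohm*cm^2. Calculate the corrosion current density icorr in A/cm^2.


Apply the Stern-Geary relation: icorr = B / Rp
icorr = 0.039 / 24108 = 1.618×10^-6 A/cm^2

1.618×10^-6 A/cm^2


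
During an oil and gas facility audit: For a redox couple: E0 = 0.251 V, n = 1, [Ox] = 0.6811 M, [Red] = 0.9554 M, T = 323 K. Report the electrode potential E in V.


Apply the Nernst equation: E = E0 + (RT/nF)*ln([Ox]/[Red])
Step 1: RT/nF = 8.314*323/(1*96485) = 0.02783253 V
Step 2: [Ox]/[Red] = 0.6811/0.9554 = 0.712895
Step 3: ln(0.712895) = -0.338421
Step 4: correction = 0.02783253 * -0.338421 = -0.0094 V
E = 0.251 + -0.0094 = 0.2416 V

0.2416 V


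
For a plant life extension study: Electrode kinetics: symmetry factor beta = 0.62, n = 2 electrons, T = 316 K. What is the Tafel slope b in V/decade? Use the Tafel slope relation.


Apply the Tafel slope relation: b = 2.303*R*T/(beta*n*F)
Numerator: 2.303 * 8.314 * 316 = 6050.5
Denominator: 0.62 * 2 * 96485 = 119641.4
b = 6050.5 / 119641.4 = 0.0506 V/decade

0.0506 V/decade


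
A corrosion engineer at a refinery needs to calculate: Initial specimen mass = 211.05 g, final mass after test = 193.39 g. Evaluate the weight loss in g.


Weight loss = initial − final
WL = 211.05 − 193.39 = 17.66 g

17.66 g


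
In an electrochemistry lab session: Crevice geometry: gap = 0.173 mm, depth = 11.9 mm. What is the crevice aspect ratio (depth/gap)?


Aspect ratio = depth / gap
Ratio = 11.9 / 0.173 = 68.8

68.8


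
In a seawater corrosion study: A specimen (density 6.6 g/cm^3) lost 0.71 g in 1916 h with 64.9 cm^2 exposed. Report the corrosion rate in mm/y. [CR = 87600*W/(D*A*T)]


Apply the mm/y weight-loss relation: CR = 87600 * W / (D * A * T)
Numerator: 87600 * 0.71 = 62196.0
Denominator: 6.6 * 64.9 * 1916 = 820699.44
CR = 62196.0 / 820699.44 = 0.07578 mm/y

0.07578 mm/y


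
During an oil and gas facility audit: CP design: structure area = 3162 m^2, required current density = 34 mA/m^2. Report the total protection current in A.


I = area * current density, then convert mA → A (÷1000)
I = 3162 * 34 / 1000 = 107.51 A

107.51 A


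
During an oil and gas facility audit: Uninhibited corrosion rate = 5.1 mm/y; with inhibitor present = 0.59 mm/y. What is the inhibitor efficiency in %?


Apply the inhibitor-efficiency definition: IE = (CR_blank − CR_inh)/CR_blank × 100
IE = (5.1 − 0.59) / 5.1 × 100
IE = 4.51 / 5.1 × 100 = 88.4 %

88.4 %


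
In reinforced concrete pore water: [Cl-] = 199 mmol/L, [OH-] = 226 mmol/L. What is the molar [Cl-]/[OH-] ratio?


Threshold parameter = [Cl-] / [OH-] (molar basis; both in mmol/L, so units cancel)
Ratio = 199 / 226 = 0.88

0.88


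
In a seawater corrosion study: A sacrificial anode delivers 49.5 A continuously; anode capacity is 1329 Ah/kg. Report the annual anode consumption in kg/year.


Annual consumption = current * hours per year / capacity
Rate = 49.5 * 8760 / 1329 = 326.3 kg/year

326.3 kg/year


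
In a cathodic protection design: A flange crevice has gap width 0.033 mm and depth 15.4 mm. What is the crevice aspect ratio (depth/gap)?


Aspect ratio = depth / gap
Ratio = 15.4 / 0.033 = 466.7

466.7


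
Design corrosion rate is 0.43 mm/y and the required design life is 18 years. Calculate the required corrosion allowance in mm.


Corrosion allowance = CR × design life
CA = 0.43 * 18 = 7.74 mm

7.74 mm


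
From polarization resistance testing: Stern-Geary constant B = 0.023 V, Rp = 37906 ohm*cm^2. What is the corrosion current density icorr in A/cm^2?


Apply the Stern-Geary relation: icorr = B / Rp
icorr = 0.023 / 37906 = 6.068×10^-7 A/cm^2

6.068×10^-7 A/cm^2


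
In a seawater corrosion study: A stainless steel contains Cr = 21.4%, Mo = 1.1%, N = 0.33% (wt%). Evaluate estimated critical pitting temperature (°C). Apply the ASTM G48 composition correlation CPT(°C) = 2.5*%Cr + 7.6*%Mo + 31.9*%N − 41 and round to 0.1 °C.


Apply the ASTM G48 empirical CPT estimate: CPT(°C) = 2.5*%Cr + 7.6*%Mo + 31.9*%N − 41
2.5*21.4 = 53.5; 7.6*1.1 = 8.36; 31.9*0.33 = 10.527
CPT = 53.5 + 8.36 + 10.527 − 41 = 31.387 °C
Rounded to 0.1 °C: CPT ≈ 31.4 °C

31.4 °C


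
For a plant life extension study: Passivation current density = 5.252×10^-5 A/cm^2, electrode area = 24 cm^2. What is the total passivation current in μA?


I = i_pass * A, then convert A → μA (×10^6)
I = 5.252×10^-5 * 24 * 10^6 = 1260.48 μA

1260.48 μA


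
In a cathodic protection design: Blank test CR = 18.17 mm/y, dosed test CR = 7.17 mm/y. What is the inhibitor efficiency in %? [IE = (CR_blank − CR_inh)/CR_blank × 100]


Apply the inhibitor-efficiency definition: IE = (CR_blank − CR_inh)/CR_blank × 100
IE = (18.17 − 7.17) / 18.17 × 100
IE = 11.0 / 18.17 × 100 = 60.5 %

60.5 %


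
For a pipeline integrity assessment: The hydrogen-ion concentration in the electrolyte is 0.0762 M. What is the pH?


pH = −log10[H+]
pH = −log10(0.0762) = 1.12

1.12


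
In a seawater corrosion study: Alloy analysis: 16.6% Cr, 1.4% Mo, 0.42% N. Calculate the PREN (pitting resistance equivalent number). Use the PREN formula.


Apply the PREN formula: PREN = Cr + 3.3*Mo + 16*N
PREN = 16.6 + 3.3*1.4 + 16*0.42
PREN = 16.6 + 4.62 + 6.72 = 27.94

27.94


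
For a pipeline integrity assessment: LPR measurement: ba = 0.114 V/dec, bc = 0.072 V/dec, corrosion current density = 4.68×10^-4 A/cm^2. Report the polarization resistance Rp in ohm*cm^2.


Apply the Stern-Geary equation: Rp = ba*bc / (2.303*icorr*(ba+bc))
ba*bc = 0.114*0.072 = 0.008208
ba+bc = 0.186; 2.303*icorr*(ba+bc) = 2.303*4.68×10^-4*0.186 = 2.0047154×10^-4
Rp = 0.008208 / 2.0047154×10^-4 = 40.94 ohm*cm^2

40.94 ohm*cm^2


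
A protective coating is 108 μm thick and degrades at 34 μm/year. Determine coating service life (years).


Service life = thickness / degradation rate
Life = 108 / 34 = 3.2 years

3.2 years


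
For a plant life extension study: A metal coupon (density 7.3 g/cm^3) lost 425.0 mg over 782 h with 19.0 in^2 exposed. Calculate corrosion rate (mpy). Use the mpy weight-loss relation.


Apply the mpy weight-loss relation: CR = 534 * W / (D * A * T)
Numerator: 534 * 425.0 = 226950.0
Denominator: 7.3 * 19.0 * 782 = 108463.4
CR = 226950.0 / 108463.4 = 2.092 mpy

2.092 mpy
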